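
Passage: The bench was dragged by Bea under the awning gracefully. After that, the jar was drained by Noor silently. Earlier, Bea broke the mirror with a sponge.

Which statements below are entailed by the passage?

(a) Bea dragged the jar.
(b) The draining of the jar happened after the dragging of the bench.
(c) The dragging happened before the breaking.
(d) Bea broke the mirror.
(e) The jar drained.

(a) Not entailed — Bea dragged the bench, not the jar; the jar belongs to the draining event.
(b) Entailed — the narrative places the dragging before the draining.
(c) Not entailed — the narrative doesn't order the dragging relative to the breaking.
(d) Entailed — every conjunct here is already in the original breaking event.
(e) Entailed — 'Noor drained the jar' is causative; it entails the inchoative 'the jar drained'.

(b), (d), (e)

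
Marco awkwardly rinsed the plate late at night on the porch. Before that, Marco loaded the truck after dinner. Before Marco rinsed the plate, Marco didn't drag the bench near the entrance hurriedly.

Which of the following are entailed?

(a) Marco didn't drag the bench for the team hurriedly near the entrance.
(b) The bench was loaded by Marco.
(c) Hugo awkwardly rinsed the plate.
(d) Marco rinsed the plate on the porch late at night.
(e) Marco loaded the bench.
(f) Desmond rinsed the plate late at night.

(a), (d)

(a) Entailed — under negation, adding a further restriction is entailed: if no such dragging event occurred, none occurred for the team either.
(b) Not entailed — Marco loaded the truck, not the bench; the bench belongs to the dragging event.
(c) Not entailed — the passage has Marco rinsing the plate, not Hugo.
(d) Entailed — every conjunct here is already in the original rinsing event.
(e) Not entailed — Marco loaded the truck, not the bench; the bench belongs to the dragging event.
(f) Not entailed — the passage has Marco rinsing the plate, not Desmond.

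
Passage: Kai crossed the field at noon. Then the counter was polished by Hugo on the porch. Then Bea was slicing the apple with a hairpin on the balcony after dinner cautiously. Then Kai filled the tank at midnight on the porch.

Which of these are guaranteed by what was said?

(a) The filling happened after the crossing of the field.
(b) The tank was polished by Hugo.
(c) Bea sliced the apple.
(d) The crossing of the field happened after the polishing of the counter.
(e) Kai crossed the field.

(a) Entailed — the narrative places the crossing before the filling.
(b) Not entailed — Hugo polished the counter, not the tank; the tank belongs to the filling event.
(c) Not entailed — 'was slicing' is progressive on an accomplishment; it does not entail the completed 'sliced'.
(d) Not entailed — the narrative places the crossing before the polishing, not after.
(e) Entailed — the original entails any weakening of itself; this just drops 'at noon'.

(a), (e)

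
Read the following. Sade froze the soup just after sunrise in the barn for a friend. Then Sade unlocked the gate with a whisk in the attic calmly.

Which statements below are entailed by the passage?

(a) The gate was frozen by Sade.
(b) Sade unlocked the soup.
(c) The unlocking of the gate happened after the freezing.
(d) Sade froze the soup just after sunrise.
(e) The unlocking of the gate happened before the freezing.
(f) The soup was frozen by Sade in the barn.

(a) Not entailed — Sade froze the soup, not the gate; the gate belongs to the unlocking event.
(b) Not entailed — Sade unlocked the gate, not the soup; the soup belongs to the freezing event.
(c) Entailed — the narrative places the freezing before the unlocking.
(d) Entailed — dropping 'for a friend', 'in the barn' leaves a sub-description the original still satisfies.
(e) Not entailed — the narrative places the freezing before the unlocking, not after.
(f) Entailed — this follows by dropping conjuncts from the freezing event's description.

(c), (d), (f)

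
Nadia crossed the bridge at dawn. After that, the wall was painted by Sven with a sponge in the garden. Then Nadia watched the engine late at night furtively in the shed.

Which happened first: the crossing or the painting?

the crossing

The connectives place the crossing before the painting.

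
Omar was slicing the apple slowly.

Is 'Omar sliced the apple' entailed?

'was slicing' is progressive; for an accomplishment like 'slice the apple', it doesn't entail completion.

no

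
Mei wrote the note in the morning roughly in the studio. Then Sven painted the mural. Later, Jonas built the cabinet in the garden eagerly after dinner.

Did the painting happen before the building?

yes

The narrative orders the painting before the building.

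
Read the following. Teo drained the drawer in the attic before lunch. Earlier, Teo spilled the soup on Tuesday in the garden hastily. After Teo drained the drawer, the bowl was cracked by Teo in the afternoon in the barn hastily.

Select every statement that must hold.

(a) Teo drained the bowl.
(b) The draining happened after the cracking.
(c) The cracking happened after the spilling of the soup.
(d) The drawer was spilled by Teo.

(a) Not entailed — Teo drained the drawer, not the bowl; the bowl belongs to the cracking event.
(b) Not entailed — the narrative places the draining before the cracking, not after.
(c) Entailed — the narrative places the spilling before the cracking.
(d) Not entailed — Teo spilled the soup, not the drawer; the drawer belongs to the draining event.

(c)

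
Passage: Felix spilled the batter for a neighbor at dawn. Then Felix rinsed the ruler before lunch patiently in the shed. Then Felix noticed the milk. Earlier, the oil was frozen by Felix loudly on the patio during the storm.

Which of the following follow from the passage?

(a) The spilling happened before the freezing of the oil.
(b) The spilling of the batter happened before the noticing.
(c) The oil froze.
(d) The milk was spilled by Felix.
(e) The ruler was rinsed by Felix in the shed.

(a) Not entailed — the narrative doesn't order the spilling relative to the freezing.
(b) Entailed — the narrative places the spilling before the noticing.
(c) Entailed — 'Felix froze the oil' is causative; it entails the inchoative 'the oil froze'.
(d) Not entailed — Felix spilled the batter, not the milk; the milk belongs to the noticing event.
(e) Entailed — dropping 'before lunch', 'patiently' leaves a sub-description the original still satisfies.

(b), (c), (e)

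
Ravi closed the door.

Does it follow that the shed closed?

Nothing is said about any shed; only the door is affected.

no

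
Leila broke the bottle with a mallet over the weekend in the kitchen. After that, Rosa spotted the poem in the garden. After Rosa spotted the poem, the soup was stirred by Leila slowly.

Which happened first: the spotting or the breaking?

the breaking

The connectives place the breaking before the spotting.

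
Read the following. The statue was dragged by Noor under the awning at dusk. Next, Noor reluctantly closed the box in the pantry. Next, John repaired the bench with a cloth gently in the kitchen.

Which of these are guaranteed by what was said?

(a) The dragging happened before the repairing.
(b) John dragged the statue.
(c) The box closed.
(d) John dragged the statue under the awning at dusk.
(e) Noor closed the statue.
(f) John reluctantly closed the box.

(a), (c)

(a) Entailed — the narrative places the dragging before the repairing.
(b) Not entailed — the passage has Noor dragging the statue, not John.
(c) Entailed — 'Noor closed the box' is causative; it entails the inchoative 'the box closed'.
(d) Not entailed — the passage has Noor dragging the statue, not John.
(e) Not entailed — Noor closed the box, not the statue; the statue belongs to the dragging event.
(f) Not entailed — the passage has Noor closing the box, not John.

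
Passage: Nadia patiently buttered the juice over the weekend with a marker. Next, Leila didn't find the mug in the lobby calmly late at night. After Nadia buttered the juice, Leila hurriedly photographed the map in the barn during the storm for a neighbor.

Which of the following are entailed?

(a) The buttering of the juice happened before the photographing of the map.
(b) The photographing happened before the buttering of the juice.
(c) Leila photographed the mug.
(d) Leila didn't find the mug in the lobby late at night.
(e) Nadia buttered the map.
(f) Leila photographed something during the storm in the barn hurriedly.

(a), (f)

(a) Entailed — the narrative places the buttering before the photographing.
(b) Not entailed — the narrative places the buttering before the photographing, not after.
(c) Not entailed — Leila photographed the map, not the mug; the mug belongs to the finding event.
(d) Not entailed — dropping 'calmly' under negation is not valid — the original leaves open that Leila found the mug some other way.
(e) Not entailed — Nadia buttered the juice, not the map; the map belongs to the photographing event.
(f) Entailed — every conjunct here is already in the original photographing event.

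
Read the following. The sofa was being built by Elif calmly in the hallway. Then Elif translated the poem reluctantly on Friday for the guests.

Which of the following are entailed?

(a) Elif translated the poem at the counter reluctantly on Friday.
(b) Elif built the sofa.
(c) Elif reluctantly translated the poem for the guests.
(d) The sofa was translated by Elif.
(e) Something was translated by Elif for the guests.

(a) Not entailed — 'at the counter' adds information not in the original event.
(b) Not entailed — 'was building' is progressive on an accomplishment; it does not entail the completed 'built'.
(c) Entailed — the original entails any weakening of itself; this just drops 'on Friday'.
(d) Not entailed — Elif translated the poem, not the sofa; the sofa belongs to the building event.
(e) Entailed — dropping 'on Friday', 'reluctantly' and generalizing the patient leaves a sub-description the original still satisfies.

(c), (e)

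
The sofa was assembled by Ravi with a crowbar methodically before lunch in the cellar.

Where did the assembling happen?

in the cellar

'in the cellar' marks the location of the assembling event.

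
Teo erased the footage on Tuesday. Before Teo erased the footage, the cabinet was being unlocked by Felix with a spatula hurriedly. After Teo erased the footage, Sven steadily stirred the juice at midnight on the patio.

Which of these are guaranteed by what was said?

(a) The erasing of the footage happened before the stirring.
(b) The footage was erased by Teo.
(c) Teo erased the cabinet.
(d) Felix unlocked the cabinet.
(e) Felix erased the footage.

(a) Entailed — the narrative places the erasing before the stirring.
(b) Entailed — every conjunct here is already in the original erasing event.
(c) Not entailed — Teo erased the footage, not the cabinet; the cabinet belongs to the unlocking event.
(d) Not entailed — 'was unlocking' is progressive on an accomplishment; it does not entail the completed 'unlocked'.
(e) Not entailed — the passage has Teo erasing the footage, not Felix.

(a), (b)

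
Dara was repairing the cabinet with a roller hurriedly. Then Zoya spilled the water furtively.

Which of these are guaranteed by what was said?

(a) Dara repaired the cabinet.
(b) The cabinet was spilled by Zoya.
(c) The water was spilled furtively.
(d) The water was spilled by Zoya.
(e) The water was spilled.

(c), (d), (e)

(a) Not entailed — 'was repairing' is progressive on an accomplishment; it does not entail the completed 'repaired'.
(b) Not entailed — Zoya spilled the water, not the cabinet; the cabinet belongs to the repairing event.
(c) Entailed — generalizing the agent leaves a sub-description the original still satisfies.
(d) Entailed — dropping 'furtively' leaves a sub-description the original still satisfies.
(e) Entailed — this follows by dropping conjuncts from the spilling event's description.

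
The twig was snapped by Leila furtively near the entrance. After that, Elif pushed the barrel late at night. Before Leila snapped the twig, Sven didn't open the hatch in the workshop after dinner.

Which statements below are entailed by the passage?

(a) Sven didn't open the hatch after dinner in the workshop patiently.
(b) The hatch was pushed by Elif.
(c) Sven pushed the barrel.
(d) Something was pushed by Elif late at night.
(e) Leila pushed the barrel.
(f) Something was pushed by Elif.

(a) Entailed — under negation, adding a further restriction is entailed: if no such opening event occurred, none occurred patiently either.
(b) Not entailed — Elif pushed the barrel, not the hatch; the hatch belongs to the opening event.
(c) Not entailed — the passage has Elif pushing the barrel, not Sven.
(d) Entailed — this follows by dropping conjuncts from the pushing event's description.
(e) Not entailed — the passage has Elif pushing the barrel, not Leila.
(f) Entailed — the original entails any weakening of itself; this just drops 'late at night' and generalizes the patient.

(a), (d), (f)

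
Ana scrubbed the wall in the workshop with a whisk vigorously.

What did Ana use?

'with a whisk' marks the instrument of the scrubbing event.

a whisk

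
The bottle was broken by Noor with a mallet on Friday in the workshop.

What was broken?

'the bottle' marks the patient of the breaking event.

the bottle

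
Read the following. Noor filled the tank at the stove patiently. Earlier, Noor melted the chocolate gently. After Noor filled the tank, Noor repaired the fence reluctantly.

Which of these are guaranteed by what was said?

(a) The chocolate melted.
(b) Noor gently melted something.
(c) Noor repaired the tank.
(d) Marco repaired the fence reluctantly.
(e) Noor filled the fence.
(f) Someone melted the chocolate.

(a) Entailed — 'Noor melted the chocolate' is causative; it entails the inchoative 'the chocolate melted'.
(b) Entailed — every conjunct here is already in the original melting event.
(c) Not entailed — Noor repaired the fence, not the tank; the tank belongs to the filling event.
(d) Not entailed — the passage has Noor repairing the fence, not Marco.
(e) Not entailed — Noor filled the tank, not the fence; the fence belongs to the repairing event.
(f) Entailed — every conjunct here is already in the original melting event.

(a), (b), (f)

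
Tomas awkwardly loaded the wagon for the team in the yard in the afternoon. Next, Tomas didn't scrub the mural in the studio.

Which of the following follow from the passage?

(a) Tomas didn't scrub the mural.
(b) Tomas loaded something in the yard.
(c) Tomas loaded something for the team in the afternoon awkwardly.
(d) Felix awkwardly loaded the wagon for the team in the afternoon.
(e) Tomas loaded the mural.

(b), (c)

(a) Not entailed — dropping 'in the studio' under negation is not valid — the original leaves open that Tomas scrubbed the mural some other way.
(b) Entailed — dropping 'awkwardly', 'in the afternoon', 'for the team' and generalizing the patient leaves a sub-description the original still satisfies.
(c) Entailed — this follows by dropping conjuncts from the loading event's description.
(d) Not entailed — the passage has Tomas loading the wagon, not Felix.
(e) Not entailed — Tomas loaded the wagon, not the mural; the mural belongs to the scrubbing event.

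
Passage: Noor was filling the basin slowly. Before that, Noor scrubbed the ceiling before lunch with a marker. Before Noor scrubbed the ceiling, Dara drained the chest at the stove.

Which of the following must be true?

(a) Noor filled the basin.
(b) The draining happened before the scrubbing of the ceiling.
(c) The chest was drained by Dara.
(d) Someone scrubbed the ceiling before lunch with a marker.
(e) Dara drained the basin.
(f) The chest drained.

(a) Not entailed — 'was filling' is progressive on an accomplishment; it does not entail the completed 'filled'.
(b) Entailed — the narrative places the draining before the scrubbing.
(c) Entailed — this follows by dropping conjuncts from the draining event's description.
(d) Entailed — generalizing the agent leaves a sub-description the original still satisfies.
(e) Not entailed — Dara drained the chest, not the basin; the basin belongs to the filling event.
(f) Entailed — 'Dara drained the chest' is causative; it entails the inchoative 'the chest drained'.

(b), (c), (d), (f)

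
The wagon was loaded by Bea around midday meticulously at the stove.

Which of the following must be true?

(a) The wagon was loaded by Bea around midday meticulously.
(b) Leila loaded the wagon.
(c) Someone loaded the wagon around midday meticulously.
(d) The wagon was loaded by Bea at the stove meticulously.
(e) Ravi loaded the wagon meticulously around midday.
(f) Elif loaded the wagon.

(a) Entailed — dropping 'at the stove' leaves a sub-description the original still satisfies.
(b) Not entailed — the passage has Bea loading the wagon, not Leila.
(c) Entailed — the original entails any weakening of itself; this just drops 'at the stove' and generalizes the agent.
(d) Entailed — every conjunct here is already in the original loading event.
(e) Not entailed — the passage has Bea loading the wagon, not Ravi.
(f) Not entailed — the passage has Bea loading the wagon, not Elif.

(a), (c), (d)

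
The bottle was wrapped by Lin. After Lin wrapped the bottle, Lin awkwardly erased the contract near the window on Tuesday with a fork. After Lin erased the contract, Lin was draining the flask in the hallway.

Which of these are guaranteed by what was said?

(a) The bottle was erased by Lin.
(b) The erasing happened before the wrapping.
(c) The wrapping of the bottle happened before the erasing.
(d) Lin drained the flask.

(c)

(a) Not entailed — Lin erased the contract, not the bottle; the bottle belongs to the wrapping event.
(b) Not entailed — the narrative places the wrapping before the erasing, not after.
(c) Entailed — the narrative places the wrapping before the erasing.
(d) Not entailed — 'was draining' is progressive on an accomplishment; it does not entail the completed 'drained'.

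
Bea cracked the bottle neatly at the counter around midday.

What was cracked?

'the bottle' marks the patient of the cracking event.

the bottle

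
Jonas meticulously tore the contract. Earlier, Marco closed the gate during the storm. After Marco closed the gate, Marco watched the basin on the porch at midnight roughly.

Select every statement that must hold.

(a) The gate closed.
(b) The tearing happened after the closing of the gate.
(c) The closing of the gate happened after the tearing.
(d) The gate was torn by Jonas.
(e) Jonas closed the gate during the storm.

(a), (b)

(a) Entailed — 'Marco closed the gate' is causative; it entails the inchoative 'the gate closed'.
(b) Entailed — the narrative places the closing before the tearing.
(c) Not entailed — the narrative places the closing before the tearing, not after.
(d) Not entailed — Jonas tore the contract, not the gate; the gate belongs to the closing event.
(e) Not entailed — the passage has Marco closing the gate, not Jonas.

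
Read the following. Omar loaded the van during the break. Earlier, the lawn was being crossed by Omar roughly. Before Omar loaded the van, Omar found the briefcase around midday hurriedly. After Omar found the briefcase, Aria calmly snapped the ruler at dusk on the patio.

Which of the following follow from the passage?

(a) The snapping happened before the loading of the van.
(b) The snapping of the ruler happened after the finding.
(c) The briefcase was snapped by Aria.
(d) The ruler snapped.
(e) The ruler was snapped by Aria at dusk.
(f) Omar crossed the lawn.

(b), (d), (e)

(a) Not entailed — the narrative doesn't order the snapping relative to the loading.
(b) Entailed — the narrative places the finding before the snapping.
(c) Not entailed — Aria snapped the ruler, not the briefcase; the briefcase belongs to the finding event.
(d) Entailed — 'Aria snapped the ruler' is causative; it entails the inchoative 'the ruler snapped'.
(e) Entailed — every conjunct here is already in the original snapping event.
(f) Not entailed — 'was crossing' is progressive on an accomplishment; it does not entail the completed 'crossed'.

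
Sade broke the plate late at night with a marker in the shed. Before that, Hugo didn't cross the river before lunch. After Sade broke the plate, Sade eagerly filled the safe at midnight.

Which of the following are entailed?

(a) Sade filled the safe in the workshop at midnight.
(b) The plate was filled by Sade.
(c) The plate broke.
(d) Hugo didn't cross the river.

(c)

(a) Not entailed — 'in the workshop' adds information not in the original event.
(b) Not entailed — Sade filled the safe, not the plate; the plate belongs to the breaking event.
(c) Entailed — 'Sade broke the plate' is causative; it entails the inchoative 'the plate broke'.
(d) Not entailed — dropping 'before lunch' under negation is not valid — the original leaves open that Hugo crossed the river some other way.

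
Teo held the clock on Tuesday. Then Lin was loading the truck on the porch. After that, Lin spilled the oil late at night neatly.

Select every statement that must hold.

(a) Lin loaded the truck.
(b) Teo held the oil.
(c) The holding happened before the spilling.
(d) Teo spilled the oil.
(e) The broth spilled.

(c)

(a) Not entailed — 'was loading' is progressive on an accomplishment; it does not entail the completed 'loaded'.
(b) Not entailed — Teo held the clock, not the oil; the oil belongs to the spilling event.
(c) Entailed — the narrative places the holding before the spilling.
(d) Not entailed — the passage has Lin spilling the oil, not Teo.
(e) Not entailed — the oil is what spilled, not the broth.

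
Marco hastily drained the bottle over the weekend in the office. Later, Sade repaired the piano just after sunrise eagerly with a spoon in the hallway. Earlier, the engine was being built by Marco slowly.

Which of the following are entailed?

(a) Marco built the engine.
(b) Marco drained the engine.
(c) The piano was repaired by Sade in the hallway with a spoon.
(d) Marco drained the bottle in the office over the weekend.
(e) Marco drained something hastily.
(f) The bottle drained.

(a) Not entailed — 'was building' is progressive on an accomplishment; it does not entail the completed 'built'.
(b) Not entailed — Marco drained the bottle, not the engine; the engine belongs to the building event.
(c) Entailed — dropping 'eagerly', 'just after sunrise' leaves a sub-description the original still satisfies.
(d) Entailed — this follows by dropping conjuncts from the draining event's description.
(e) Entailed — the original entails any weakening of itself; this just drops 'in the office', 'over the weekend' and generalizes the patient.
(f) Entailed — 'Marco drained the bottle' is causative; it entails the inchoative 'the bottle drained'.

(c), (d), (e), (f)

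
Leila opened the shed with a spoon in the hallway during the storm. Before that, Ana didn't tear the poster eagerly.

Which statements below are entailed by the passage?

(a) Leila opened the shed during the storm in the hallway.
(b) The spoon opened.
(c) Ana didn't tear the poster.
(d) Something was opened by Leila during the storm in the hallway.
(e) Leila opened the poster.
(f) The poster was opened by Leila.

(a), (d)

(a) Entailed — dropping 'with a spoon' leaves a sub-description the original still satisfies.
(b) Not entailed — the shed is what opened, not the spoon.
(c) Not entailed — dropping 'eagerly' under negation is not valid — the original leaves open that Ana tore the poster some other way.
(d) Entailed — dropping 'with a spoon' and generalizing the patient leaves a sub-description the original still satisfies.
(e) Not entailed — Leila opened the shed, not the poster; the poster belongs to the tearing event.
(f) Not entailed — Leila opened the shed, not the poster; the poster belongs to the tearing event.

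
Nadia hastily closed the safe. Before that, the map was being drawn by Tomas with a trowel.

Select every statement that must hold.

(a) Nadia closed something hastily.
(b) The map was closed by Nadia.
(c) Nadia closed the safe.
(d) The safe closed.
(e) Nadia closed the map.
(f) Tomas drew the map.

(a) Entailed — every conjunct here is already in the original closing event.
(b) Not entailed — Nadia closed the safe, not the map; the map belongs to the drawing event.
(c) Entailed — the original entails any weakening of itself; this just drops 'hastily'.
(d) Entailed — 'Nadia closed the safe' is causative; it entails the inchoative 'the safe closed'.
(e) Not entailed — Nadia closed the safe, not the map; the map belongs to the drawing event.
(f) Not entailed — 'was drawing' is progressive on an accomplishment; it does not entail the completed 'drew'.

(a), (c), (d)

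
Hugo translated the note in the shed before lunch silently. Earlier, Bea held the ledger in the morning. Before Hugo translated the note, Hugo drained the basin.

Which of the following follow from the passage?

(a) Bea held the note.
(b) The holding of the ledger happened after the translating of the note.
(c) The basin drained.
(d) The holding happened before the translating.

(c), (d)

(a) Not entailed — Bea held the ledger, not the note; the note belongs to the translating event.
(b) Not entailed — the narrative places the holding before the translating, not after.
(c) Entailed — 'Hugo drained the basin' is causative; it entails the inchoative 'the basin drained'.
(d) Entailed — the narrative places the holding before the translating.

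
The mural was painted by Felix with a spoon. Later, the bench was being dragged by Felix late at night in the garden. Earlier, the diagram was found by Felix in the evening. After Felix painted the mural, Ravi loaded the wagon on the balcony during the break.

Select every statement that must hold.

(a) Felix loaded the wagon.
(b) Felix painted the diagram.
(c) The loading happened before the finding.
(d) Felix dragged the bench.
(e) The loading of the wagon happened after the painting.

(a) Not entailed — the passage has Ravi loading the wagon, not Felix.
(b) Not entailed — Felix painted the mural, not the diagram; the diagram belongs to the finding event.
(c) Not entailed — the narrative doesn't order the loading relative to the finding.
(d) Entailed — 'drag' is an activity; 'was dragging' entails that some dragging happened, so 'dragged' holds.
(e) Entailed — the narrative places the painting before the loading.

(d), (e)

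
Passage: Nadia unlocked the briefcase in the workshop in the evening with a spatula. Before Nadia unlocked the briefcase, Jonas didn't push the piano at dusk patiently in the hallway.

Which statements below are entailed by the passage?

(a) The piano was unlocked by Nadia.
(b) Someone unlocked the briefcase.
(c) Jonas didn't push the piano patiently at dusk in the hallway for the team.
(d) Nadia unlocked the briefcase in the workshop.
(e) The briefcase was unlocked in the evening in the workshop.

(a) Not entailed — Nadia unlocked the briefcase, not the piano; the piano belongs to the pushing event.
(b) Entailed — dropping 'in the workshop', 'in the evening', 'with a spatula' and generalizing the agent leaves a sub-description the original still satisfies.
(c) Entailed — under negation, adding a further restriction is entailed: if no such pushing event occurred, none occurred for the team either.
(d) Entailed — dropping 'in the evening', 'with a spatula' leaves a sub-description the original still satisfies.
(e) Entailed — the original entails any weakening of itself; this just drops 'with a spatula' and generalizes the agent.

(b), (c), (d), (e)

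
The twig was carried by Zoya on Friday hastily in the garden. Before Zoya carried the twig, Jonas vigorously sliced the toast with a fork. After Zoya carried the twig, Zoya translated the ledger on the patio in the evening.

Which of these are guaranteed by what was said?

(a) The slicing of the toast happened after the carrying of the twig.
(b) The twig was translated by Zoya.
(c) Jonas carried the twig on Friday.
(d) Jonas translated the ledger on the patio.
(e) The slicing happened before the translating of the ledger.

(a) Not entailed — the narrative places the slicing before the carrying, not after.
(b) Not entailed — Zoya translated the ledger, not the twig; the twig belongs to the carrying event.
(c) Not entailed — the passage has Zoya carrying the twig, not Jonas.
(d) Not entailed — the passage has Zoya translating the ledger, not Jonas.
(e) Entailed — the narrative places the slicing before the translating.

(e)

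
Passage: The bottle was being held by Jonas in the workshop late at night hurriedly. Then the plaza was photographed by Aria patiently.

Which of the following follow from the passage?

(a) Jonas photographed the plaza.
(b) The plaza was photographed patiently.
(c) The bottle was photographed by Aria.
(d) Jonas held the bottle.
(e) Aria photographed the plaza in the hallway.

(b), (d)

(a) Not entailed — the passage has Aria photographing the plaza, not Jonas.
(b) Entailed — generalizing the agent leaves a sub-description the original still satisfies.
(c) Not entailed — Aria photographed the plaza, not the bottle; the bottle belongs to the holding event.
(d) Entailed — 'hold' is an activity; 'was holding' entails that some holding happened, so 'held' holds.
(e) Not entailed — 'in the hallway' adds information not in the original event.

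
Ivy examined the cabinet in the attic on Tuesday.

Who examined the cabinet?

'Ivy' marks the agent of the examining event.

Ivy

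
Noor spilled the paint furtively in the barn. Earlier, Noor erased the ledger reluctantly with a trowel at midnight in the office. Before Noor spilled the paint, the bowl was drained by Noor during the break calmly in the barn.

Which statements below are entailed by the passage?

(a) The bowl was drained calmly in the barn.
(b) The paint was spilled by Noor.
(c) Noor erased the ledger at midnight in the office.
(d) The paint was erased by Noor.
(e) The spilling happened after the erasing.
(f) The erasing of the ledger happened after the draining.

(a), (b), (c), (e)

(a) Entailed — the original entails any weakening of itself; this just drops 'during the break' and generalizes the agent.
(b) Entailed — this follows by dropping conjuncts from the spilling event's description.
(c) Entailed — every conjunct here is already in the original erasing event.
(d) Not entailed — Noor erased the ledger, not the paint; the paint belongs to the spilling event.
(e) Entailed — the narrative places the erasing before the spilling.
(f) Not entailed — the narrative doesn't order the draining relative to the erasing.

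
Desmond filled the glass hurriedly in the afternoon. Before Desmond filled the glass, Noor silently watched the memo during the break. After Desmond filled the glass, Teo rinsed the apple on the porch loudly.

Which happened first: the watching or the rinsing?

The connectives place the watching before the rinsing.

the watching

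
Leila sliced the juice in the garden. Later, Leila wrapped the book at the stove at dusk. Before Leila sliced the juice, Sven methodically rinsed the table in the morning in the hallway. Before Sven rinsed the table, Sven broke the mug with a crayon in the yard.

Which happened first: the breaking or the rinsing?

The connectives place the breaking before the rinsing.

the breaking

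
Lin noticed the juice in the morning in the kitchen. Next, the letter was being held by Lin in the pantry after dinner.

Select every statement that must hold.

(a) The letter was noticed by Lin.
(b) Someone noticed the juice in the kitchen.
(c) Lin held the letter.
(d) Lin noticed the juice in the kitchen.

(a) Not entailed — Lin noticed the juice, not the letter; the letter belongs to the holding event.
(b) Entailed — dropping 'in the morning' and generalizing the agent leaves a sub-description the original still satisfies.
(c) Entailed — 'hold' is an activity; 'was holding' entails that some holding happened, so 'held' holds.
(d) Entailed — dropping 'in the morning' leaves a sub-description the original still satisfies.

(b), (c), (d)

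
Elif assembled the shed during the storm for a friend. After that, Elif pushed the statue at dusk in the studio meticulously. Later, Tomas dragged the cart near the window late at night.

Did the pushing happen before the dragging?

yes

The narrative orders the pushing before the dragging.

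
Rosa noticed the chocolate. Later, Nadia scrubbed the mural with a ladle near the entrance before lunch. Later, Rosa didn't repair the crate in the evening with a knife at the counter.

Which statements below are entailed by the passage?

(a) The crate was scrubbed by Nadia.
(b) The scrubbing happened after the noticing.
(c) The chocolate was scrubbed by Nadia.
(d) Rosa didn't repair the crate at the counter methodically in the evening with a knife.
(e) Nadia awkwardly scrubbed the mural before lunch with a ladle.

(a) Not entailed — Nadia scrubbed the mural, not the crate; the crate belongs to the repairing event.
(b) Entailed — the narrative places the noticing before the scrubbing.
(c) Not entailed — Nadia scrubbed the mural, not the chocolate; the chocolate belongs to the noticing event.
(d) Entailed — under negation, adding a further restriction is entailed: if no such repairing event occurred, none occurred methodically either.
(e) Not entailed — 'awkwardly' adds information not in the original event.

(b), (d)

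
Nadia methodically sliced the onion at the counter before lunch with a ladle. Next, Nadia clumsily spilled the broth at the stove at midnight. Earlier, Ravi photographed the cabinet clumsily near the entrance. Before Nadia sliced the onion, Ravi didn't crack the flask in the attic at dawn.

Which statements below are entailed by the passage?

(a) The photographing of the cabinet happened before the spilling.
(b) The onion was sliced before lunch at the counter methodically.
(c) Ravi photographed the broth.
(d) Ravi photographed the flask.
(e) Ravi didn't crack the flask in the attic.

(a) Entailed — the narrative places the photographing before the spilling.
(b) Entailed — every conjunct here is already in the original slicing event.
(c) Not entailed — Ravi photographed the cabinet, not the broth; the broth belongs to the spilling event.
(d) Not entailed — Ravi photographed the cabinet, not the flask; the flask belongs to the cracking event.
(e) Not entailed — dropping 'at dawn' under negation is not valid — the original leaves open that Ravi cracked the flask some other way.

(a), (b)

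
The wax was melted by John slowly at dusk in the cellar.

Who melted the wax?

John

'John' marks the agent of the melting event.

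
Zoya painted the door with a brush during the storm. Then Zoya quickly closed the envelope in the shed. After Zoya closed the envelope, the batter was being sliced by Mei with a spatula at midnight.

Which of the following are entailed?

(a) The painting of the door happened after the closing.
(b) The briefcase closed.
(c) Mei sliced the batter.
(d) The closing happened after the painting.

(d)

(a) Not entailed — the narrative places the painting before the closing, not after.
(b) Not entailed — the envelope is what closed, not the briefcase.
(c) Not entailed — 'was slicing' is progressive on an accomplishment; it does not entail the completed 'sliced'.
(d) Entailed — the narrative places the painting before the closing.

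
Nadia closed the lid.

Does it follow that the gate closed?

Nothing is said about any gate; only the lid is affected.

no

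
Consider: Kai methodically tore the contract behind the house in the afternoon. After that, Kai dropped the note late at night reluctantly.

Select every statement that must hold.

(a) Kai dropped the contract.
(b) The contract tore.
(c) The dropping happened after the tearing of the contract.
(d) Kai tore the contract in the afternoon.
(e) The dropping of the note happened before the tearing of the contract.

(b), (c), (d)

(a) Not entailed — Kai dropped the note, not the contract; the contract belongs to the tearing event.
(b) Entailed — 'Kai tore the contract' is causative; it entails the inchoative 'the contract tore'.
(c) Entailed — the narrative places the tearing before the dropping.
(d) Entailed — dropping 'behind the house', 'methodically' leaves a sub-description the original still satisfies.
(e) Not entailed — the narrative places the tearing before the dropping, not after.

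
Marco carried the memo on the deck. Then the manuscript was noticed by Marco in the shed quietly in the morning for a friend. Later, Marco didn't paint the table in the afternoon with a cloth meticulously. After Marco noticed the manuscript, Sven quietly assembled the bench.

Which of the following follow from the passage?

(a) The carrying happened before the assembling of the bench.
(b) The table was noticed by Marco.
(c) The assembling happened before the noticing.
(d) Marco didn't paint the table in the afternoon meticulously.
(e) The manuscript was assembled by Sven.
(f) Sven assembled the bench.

(a) Entailed — the narrative places the carrying before the assembling.
(b) Not entailed — Marco noticed the manuscript, not the table; the table belongs to the painting event.
(c) Not entailed — the narrative places the noticing before the assembling, not after.
(d) Not entailed — dropping 'with a cloth' under negation is not valid — the original leaves open that Marco painted the table some other way.
(e) Not entailed — Sven assembled the bench, not the manuscript; the manuscript belongs to the noticing event.
(f) Entailed — this follows by dropping conjuncts from the assembling event's description.

(a), (f)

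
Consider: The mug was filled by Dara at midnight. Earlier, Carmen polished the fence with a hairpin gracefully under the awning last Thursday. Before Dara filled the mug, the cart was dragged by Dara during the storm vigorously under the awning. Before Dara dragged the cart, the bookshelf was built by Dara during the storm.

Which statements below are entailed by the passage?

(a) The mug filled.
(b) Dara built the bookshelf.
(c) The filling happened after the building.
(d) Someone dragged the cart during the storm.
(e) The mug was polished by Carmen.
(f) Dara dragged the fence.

(a) Entailed — 'Dara filled the mug' is causative; it entails the inchoative 'the mug filled'.
(b) Entailed — this follows by dropping conjuncts from the building event's description.
(c) Entailed — the narrative places the building before the filling.
(d) Entailed — the original entails any weakening of itself; this just drops 'vigorously', 'under the awning' and generalizes the agent.
(e) Not entailed — Carmen polished the fence, not the mug; the mug belongs to the filling event.
(f) Not entailed — Dara dragged the cart, not the fence; the fence belongs to the polishing event.

(a), (b), (c), (d)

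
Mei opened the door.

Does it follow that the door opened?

yes

'Mei opened the door' is the causative; it entails the inchoative 'the door opened'.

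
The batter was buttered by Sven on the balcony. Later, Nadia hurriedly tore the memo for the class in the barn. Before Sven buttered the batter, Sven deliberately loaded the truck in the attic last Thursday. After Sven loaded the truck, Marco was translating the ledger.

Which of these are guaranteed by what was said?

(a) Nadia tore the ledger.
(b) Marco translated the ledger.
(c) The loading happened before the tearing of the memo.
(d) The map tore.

(c)

(a) Not entailed — Nadia tore the memo, not the ledger; the ledger belongs to the translating event.
(b) Not entailed — 'was translating' is progressive on an accomplishment; it does not entail the completed 'translated'.
(c) Entailed — the narrative places the loading before the tearing.
(d) Not entailed — the memo is what tore, not the map.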